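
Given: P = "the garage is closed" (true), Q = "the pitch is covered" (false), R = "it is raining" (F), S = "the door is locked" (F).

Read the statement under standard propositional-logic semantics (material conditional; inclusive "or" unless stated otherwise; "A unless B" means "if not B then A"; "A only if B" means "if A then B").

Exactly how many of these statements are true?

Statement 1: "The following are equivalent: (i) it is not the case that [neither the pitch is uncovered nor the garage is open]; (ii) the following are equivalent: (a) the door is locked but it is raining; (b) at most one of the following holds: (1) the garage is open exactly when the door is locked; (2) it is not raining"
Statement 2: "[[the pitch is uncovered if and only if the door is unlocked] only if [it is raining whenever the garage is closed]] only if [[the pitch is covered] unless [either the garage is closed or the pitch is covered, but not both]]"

Statement 1: In symbols: ~(~Q nor ~P) <-> ((S & R) <-> ((~P <-> S) nand ~R))

~Q = ~F = T
~P = ~T = F
~Q nor ~P = T nor F = F
~(~Q nor ~P) = ~F = T
S & R = F & F = F
~P = ~T = F
~P <-> S = F <-> F = T
~R = ~F = T
(~P <-> S) nand ~R = T nand T = F
(S & R) <-> ((~P <-> S) nand ~R) = F <-> F = T
~(~Q nor ~P) <-> ((S & R) <-> ((~P <-> S) nand ~R)) = T <-> T = T
Thus Statement 1 is true.

Statement 2: Parsed as ((~Q <-> ~S) -> (P -> R)) -> (Q | (P xor Q))

~Q = ~F = T
~S = ~F = T
~Q <-> ~S = T <-> T = T
P -> R = T -> F = F
(~Q <-> ~S) -> (P -> R) = T -> F = F
P xor Q = T xor F = T
Q | (P xor Q) = F | T = T
((~Q <-> ~S) -> (P -> R)) -> (Q | (P xor Q)) = F -> T = T
So Statement 2 is true.

Count: 2.

2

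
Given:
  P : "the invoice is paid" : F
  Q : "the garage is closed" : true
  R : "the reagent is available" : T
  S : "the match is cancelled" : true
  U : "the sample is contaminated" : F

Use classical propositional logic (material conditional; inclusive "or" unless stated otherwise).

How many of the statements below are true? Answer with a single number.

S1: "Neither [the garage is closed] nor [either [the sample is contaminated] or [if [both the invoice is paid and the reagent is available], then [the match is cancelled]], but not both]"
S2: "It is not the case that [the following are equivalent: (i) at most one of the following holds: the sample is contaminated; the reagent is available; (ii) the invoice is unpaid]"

0

S1: Parsed as Q nor (U xor ((P & R) -> S))

P & R = F & T = F
(P & R) -> S = F -> T = T
U xor ((P & R) -> S) = F xor T = T
Q nor (U xor ((P & R) -> S)) = T nor T = F
Hence S1 is false.

S2: Parsed as ~((U nand R) <-> ~P)

U nand R = F nand T = T
~P = ~F = T
(U nand R) <-> ~P = T <-> T = T
~((U nand R) <-> ~P) = ~T = F
Hence S2 is false.

0 of the 2 statements are true (none).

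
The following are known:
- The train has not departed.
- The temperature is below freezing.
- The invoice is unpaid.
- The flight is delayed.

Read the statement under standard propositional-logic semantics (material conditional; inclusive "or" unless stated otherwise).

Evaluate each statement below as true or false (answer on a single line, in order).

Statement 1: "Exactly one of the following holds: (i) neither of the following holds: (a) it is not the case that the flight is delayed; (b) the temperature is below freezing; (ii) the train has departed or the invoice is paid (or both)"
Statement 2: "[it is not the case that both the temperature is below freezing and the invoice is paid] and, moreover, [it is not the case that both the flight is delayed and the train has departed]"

Statement 1 F, Statement 2 T

Let S = "the flight is delayed" (True), Q = "the temperature is below freezing" (True), P = "the train has departed" (False), R = "the invoice is paid" (False).

Statement 1: Parsed as (not S nor Q) xor (P or R)

not S = not True = False
not S nor Q = False nor True = False
P or R = False or False = False
(not S nor Q) xor (P or R) = False xor False = False
Hence Statement 1 is false.

Statement 2: Parsed as (Q nand R) and (S nand P)

Q nand R = True nand False = True
S nand P = True nand False = True
(Q nand R) and (S nand P) = True and True = True
Hence Statement 2 is true.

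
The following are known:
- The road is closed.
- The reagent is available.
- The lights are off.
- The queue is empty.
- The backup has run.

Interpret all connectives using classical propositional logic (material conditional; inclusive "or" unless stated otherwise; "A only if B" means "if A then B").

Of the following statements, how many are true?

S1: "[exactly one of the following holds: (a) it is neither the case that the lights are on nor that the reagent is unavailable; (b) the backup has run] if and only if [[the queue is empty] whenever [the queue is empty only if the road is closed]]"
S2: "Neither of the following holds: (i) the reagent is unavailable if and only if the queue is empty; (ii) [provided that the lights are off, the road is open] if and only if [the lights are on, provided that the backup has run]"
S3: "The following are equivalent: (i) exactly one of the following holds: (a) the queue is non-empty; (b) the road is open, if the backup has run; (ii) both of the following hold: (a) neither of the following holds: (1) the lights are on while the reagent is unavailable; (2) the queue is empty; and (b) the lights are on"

Let R = "the lights are on" (F), Q = "the reagent is available" (T), U = "the backup has run" (T), S = "the queue is empty" (T), P = "the road is closed" (T).

S1: This is ((R ↓ ¬Q) ⊕ U) ↔ ((S → P) → S).

¬Q = ¬T = F
R ↓ ¬Q = F ↓ F = T
(R ↓ ¬Q) ⊕ U = T ⊕ T = F
S → P = T → T = T
(S → P) → S = T → T = T
((R ↓ ¬Q) ⊕ U) ↔ ((S → P) → S) = F ↔ T = F
Hence S1 is false.

S2: Formalization: (¬Q ↔ S) ↓ ((¬R → ¬P) ↔ (U → R))

¬Q = ¬T = F
¬Q ↔ S = F ↔ T = F
¬R = ¬F = T
¬P = ¬T = F
¬R → ¬P = T → F = F
U → R = T → F = F
(¬R → ¬P) ↔ (U → R) = F ↔ F = T
(¬Q ↔ S) ↓ ((¬R → ¬P) ↔ (U → R)) = F ↓ T = F
Hence S2 is false.

S3: Formalization: (¬S ⊕ (U → ¬P)) ↔ (((R ∧ ¬Q) ↓ S) ∧ R)

¬S = ¬T = F
¬P = ¬T = F
U → ¬P = T → F = F
¬S ⊕ (U → ¬P) = F ⊕ F = F
¬Q = ¬T = F
R ∧ ¬Q = F ∧ F = F
(R ∧ ¬Q) ↓ S = F ↓ T = F
((R ∧ ¬Q) ↓ S) ∧ R = F ∧ F = F
(¬S ⊕ (U → ¬P)) ↔ (((R ∧ ¬Q) ↓ S) ∧ R) = F ↔ F = T
Thus S3 is true.

1 of the 3 statements is true (S3).

1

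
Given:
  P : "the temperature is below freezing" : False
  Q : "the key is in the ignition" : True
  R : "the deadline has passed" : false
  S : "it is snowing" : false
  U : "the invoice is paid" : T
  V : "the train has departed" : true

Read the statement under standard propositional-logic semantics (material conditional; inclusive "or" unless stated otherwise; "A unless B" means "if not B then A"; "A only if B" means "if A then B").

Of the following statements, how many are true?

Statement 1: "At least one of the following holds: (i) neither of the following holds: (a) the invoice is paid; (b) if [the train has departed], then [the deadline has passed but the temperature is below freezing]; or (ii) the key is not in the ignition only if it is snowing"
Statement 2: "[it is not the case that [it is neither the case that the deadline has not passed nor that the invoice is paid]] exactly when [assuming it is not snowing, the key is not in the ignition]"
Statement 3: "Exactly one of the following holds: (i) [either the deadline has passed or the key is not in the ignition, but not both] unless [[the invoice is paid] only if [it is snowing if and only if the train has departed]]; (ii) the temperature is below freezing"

1

Statement 1: This is (U nor (V -> (R & P))) | (~Q -> S).

R & P = F & F = F
V -> (R & P) = T -> F = F
U nor (V -> (R & P)) = T nor F = F
~Q = ~T = F
~Q -> S = F -> F = T
(U nor (V -> (R & P))) | (~Q -> S) = F | T = T
Hence Statement 1 is true.

Statement 2: In symbols: ~(~R nor U) <-> (~S -> ~Q)

~R = ~F = T
~R nor U = T nor T = F
~(~R nor U) = ~F = T
~S = ~F = T
~Q = ~T = F
~S -> ~Q = T -> F = F
~(~R nor U) <-> (~S -> ~Q) = T <-> F = F
Hence Statement 2 is false.

Statement 3: Formalization: ((R xor ~Q) | (U -> (S <-> V))) xor P

~Q = ~T = F
R xor ~Q = F xor F = F
S <-> V = F <-> T = F
U -> (S <-> V) = T -> F = F
(R xor ~Q) | (U -> (S <-> V)) = F | F = F
((R xor ~Q) | (U -> (S <-> V))) xor P = F xor F = F
So Statement 3 is false.

True statements: 1.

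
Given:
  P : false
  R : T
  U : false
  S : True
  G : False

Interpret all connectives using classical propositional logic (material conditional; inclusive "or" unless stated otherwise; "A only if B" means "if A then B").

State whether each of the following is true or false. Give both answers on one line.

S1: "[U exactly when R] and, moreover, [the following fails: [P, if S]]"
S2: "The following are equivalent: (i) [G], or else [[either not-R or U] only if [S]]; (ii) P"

S1 F; S2 F

S1: Formalization: (U ↔ R) ∧ ¬(S → P)

U ↔ R = F ↔ T = F
S → P = T → F = F
¬(S → P) = ¬F = T
(U ↔ R) ∧ ¬(S → P) = F ∧ T = F
So S1 is false.

S2: This is (G ∨ ((¬R ∨ U) → S)) ↔ P.

¬R = ¬T = F
¬R ∨ U = F ∨ F = F
(¬R ∨ U) → S = F → T = T
G ∨ ((¬R ∨ U) → S) = F ∨ T = T
(G ∨ ((¬R ∨ U) → S)) ↔ P = T ↔ F = F
Hence S2 is false.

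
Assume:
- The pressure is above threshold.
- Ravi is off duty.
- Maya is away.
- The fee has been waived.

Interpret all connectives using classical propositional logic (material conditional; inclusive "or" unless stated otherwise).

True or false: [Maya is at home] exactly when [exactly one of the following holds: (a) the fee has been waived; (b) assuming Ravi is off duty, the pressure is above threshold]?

Let D = "Maya is at home" (False), Q = "the fee has been waived" (True), P = "Ravi is on call" (False), M = "the pressure is above threshold" (True).
Parsed as D iff (Q xor (not P -> M))

not P = not False = True
not P -> M = True -> True = True
Q xor (not P -> M) = True xor True = False
D iff (Q xor (not P -> M)) = False iff False = True

True.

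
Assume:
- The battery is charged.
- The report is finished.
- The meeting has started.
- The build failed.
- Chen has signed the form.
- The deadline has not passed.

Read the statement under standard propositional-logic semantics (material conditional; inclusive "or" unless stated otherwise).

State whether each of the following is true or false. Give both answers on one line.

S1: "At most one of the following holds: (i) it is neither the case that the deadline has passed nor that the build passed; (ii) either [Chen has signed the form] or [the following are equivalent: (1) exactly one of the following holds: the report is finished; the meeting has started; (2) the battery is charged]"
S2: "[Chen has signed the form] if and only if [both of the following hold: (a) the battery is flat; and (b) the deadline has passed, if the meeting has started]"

S1 false / S2 false

Let V = "the deadline has passed" (F), S = "the build passed" (F), U = "Chen has signed the form" (T), Q = "the report is finished" (T), R = "the meeting has started" (T), P = "the battery is charged" (T).

S1: This is (V ↓ S) ↑ (U ∨ ((Q ⊕ R) ↔ P)).

V ↓ S = F ↓ F = T
Q ⊕ R = T ⊕ T = F
(Q ⊕ R) ↔ P = F ↔ T = F
U ∨ ((Q ⊕ R) ↔ P) = T ∨ F = T
(V ↓ S) ↑ (U ∨ ((Q ⊕ R) ↔ P)) = T ↑ T = F
Hence S1 is false.

S2: Parsed as U ↔ (¬P ∧ (R → V))

¬P = ¬T = F
R → V = T → F = F
¬P ∧ (R → V) = F ∧ F = F
U ↔ (¬P ∧ (R → V)) = T ↔ F = F
Hence S2 is false.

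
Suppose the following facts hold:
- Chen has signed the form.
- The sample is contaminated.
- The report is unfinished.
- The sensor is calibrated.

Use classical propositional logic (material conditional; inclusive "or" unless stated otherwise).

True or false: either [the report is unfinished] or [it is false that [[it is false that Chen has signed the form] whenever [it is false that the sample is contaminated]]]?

Let R = "the report is finished" (F), Q = "the sample is contaminated" (T), P = "Chen has signed the form" (T).
Formalization: ~R | ~(~Q -> ~P)

~R = ~F = T
~Q = ~T = F
~P = ~T = F
~Q -> ~P = F -> F = T
~(~Q -> ~P) = ~T = F
~R | ~(~Q -> ~P) = T | F = T

True.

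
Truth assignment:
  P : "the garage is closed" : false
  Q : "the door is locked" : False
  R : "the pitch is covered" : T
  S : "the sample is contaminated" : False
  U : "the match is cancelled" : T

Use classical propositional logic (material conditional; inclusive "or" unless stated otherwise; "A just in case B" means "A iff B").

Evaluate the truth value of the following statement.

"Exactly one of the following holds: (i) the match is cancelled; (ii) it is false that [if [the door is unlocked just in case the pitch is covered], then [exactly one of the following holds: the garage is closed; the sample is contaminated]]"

The statement is false.

In symbols: U ⊕ ¬((¬Q ↔ R) → (P ⊕ S))

¬Q = ¬F = T
¬Q ↔ R = T ↔ T = T
P ⊕ S = F ⊕ F = F
(¬Q ↔ R) → (P ⊕ S) = T → F = F
¬((¬Q ↔ R) → (P ⊕ S)) = ¬F = T
U ⊕ ¬((¬Q ↔ R) → (P ⊕ S)) = T ⊕ T = F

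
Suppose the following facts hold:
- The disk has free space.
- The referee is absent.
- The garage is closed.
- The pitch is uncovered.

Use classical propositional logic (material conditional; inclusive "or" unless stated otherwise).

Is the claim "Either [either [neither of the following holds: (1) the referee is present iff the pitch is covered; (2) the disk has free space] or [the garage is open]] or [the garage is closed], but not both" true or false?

The statement is true.

Let D = "the referee is present" (False), M = "the pitch is covered" (False), K = "the disk is full" (False), P = "the garage is closed" (True).
This is (((D iff M) nor not K) or not P) xor P.

D iff M = False iff False = True
not K = not False = True
(D iff M) nor not K = True nor True = False
not P = not True = False
((D iff M) nor not K) or not P = False or False = False
(((D iff M) nor not K) or not P) xor P = False xor True = True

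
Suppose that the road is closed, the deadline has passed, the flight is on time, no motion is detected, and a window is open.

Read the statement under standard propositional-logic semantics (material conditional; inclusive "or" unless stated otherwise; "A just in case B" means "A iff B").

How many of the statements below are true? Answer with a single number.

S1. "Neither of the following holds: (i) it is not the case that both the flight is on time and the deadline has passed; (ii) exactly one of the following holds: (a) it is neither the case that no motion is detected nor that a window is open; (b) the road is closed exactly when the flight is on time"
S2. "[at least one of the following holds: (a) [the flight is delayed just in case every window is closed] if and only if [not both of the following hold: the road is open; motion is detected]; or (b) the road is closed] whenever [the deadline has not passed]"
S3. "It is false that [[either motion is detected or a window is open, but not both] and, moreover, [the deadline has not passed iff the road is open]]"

Let R = "the flight is delayed" (False), Q = "the deadline has passed" (True), S = "motion is detected" (False), U = "a window is open" (True), P = "the road is closed" (True).

S1: Parsed as (not R nand Q) nor ((not S nor U) xor (P iff not R))

not R = not False = True
not R nand Q = True nand True = False
not S = not False = True
not S nor U = True nor True = False
not R = not False = True
P iff not R = True iff True = True
(not S nor U) xor (P iff not R) = False xor True = True
(not R nand Q) nor ((not S nor U) xor (P iff not R)) = False nor True = False
Hence S1 is false.

S2: Formalization: not Q -> (((R iff not U) iff (not P nand S)) or P)

not Q = not True = False
not U = not True = False
R iff not U = False iff False = True
not P = not True = False
not P nand S = False nand False = True
(R iff not U) iff (not P nand S) = True iff True = True
((R iff not U) iff (not P nand S)) or P = True or True = True
not Q -> (((R iff not U) iff (not P nand S)) or P) = False -> True = True
So S2 is true.

S3: This is not ((S xor U) and (not Q iff not P)).

S xor U = False xor True = True
not Q = not True = False
not P = not True = False
not Q iff not P = False iff False = True
(S xor U) and (not Q iff not P) = True and True = True
not ((S xor U) and (not Q iff not P)) = not True = False
Hence S3 is false.

1 of the 3 statements is true (S2).

1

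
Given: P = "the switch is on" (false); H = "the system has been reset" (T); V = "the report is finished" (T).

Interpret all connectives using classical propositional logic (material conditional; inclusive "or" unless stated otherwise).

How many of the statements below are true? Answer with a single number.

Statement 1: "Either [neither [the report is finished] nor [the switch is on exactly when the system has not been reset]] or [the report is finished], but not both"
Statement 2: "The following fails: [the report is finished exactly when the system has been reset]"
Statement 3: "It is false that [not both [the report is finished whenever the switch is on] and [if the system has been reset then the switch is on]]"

1

Statement 1: In symbols: (V ↓ (P ↔ ¬H)) ⊕ V

¬H = ¬T = F
P ↔ ¬H = F ↔ F = T
V ↓ (P ↔ ¬H) = T ↓ T = F
(V ↓ (P ↔ ¬H)) ⊕ V = F ⊕ T = T
So Statement 1 is true.

Statement 2: Parsed as ¬(V ↔ H)

V ↔ H = T ↔ T = T
¬(V ↔ H) = ¬T = F
Thus Statement 2 is false.

Statement 3: Parsed as ¬((P → V) ↑ (H → P))

P → V = F → T = T
H → P = T → F = F
(P → V) ↑ (H → P) = T ↑ F = T
¬((P → V) ↑ (H → P)) = ¬T = F
Thus Statement 3 is false.

Count: 1.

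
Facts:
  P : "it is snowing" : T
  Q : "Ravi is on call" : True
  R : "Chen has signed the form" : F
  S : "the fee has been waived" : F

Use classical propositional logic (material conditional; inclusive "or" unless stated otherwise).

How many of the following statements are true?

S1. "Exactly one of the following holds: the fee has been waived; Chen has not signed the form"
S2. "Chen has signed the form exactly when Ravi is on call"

S1: In symbols: S ⊕ ¬R

¬R = ¬F = T
S ⊕ ¬R = F ⊕ T = T
Thus S1 is true.

S2: In symbols: R ↔ Q

R ↔ Q = F ↔ T = F
Thus S2 is false.

1 of the 2 statements is true (S1).

1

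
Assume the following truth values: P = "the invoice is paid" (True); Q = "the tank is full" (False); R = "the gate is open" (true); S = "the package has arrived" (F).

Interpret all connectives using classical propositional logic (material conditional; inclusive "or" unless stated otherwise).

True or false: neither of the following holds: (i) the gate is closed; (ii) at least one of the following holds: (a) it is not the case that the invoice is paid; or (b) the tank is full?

True.

Parsed as ¬R ↓ (¬P ∨ Q)

¬R = ¬T = F
¬P = ¬T = F
¬P ∨ Q = F ∨ F = F
¬R ↓ (¬P ∨ Q) = F ↓ F = T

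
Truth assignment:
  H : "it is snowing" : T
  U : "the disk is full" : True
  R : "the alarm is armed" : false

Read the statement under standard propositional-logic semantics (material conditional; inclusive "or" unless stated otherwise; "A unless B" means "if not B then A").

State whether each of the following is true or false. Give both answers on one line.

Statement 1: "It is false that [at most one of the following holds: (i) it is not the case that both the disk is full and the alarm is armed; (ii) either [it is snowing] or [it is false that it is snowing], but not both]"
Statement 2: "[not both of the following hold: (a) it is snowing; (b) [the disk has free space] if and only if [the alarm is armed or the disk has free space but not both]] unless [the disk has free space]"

Statement 1: In symbols: ¬((U ↑ R) ↑ (H ⊕ ¬H))

U ↑ R = T ↑ F = T
¬H = ¬T = F
H ⊕ ¬H = T ⊕ F = T
(U ↑ R) ↑ (H ⊕ ¬H) = T ↑ T = F
¬((U ↑ R) ↑ (H ⊕ ¬H)) = ¬F = T
Hence Statement 1 is true.

Statement 2: This is (H ↑ (¬U ↔ (R ⊕ ¬U))) ∨ ¬U.

¬U = ¬T = F
¬U = ¬T = F
R ⊕ ¬U = F ⊕ F = F
¬U ↔ (R ⊕ ¬U) = F ↔ F = T
H ↑ (¬U ↔ (R ⊕ ¬U)) = T ↑ T = F
¬U = ¬T = F
(H ↑ (¬U ↔ (R ⊕ ¬U))) ∨ ¬U = F ∨ F = F
So Statement 2 is false.

Statement 1 T; Statement 2 F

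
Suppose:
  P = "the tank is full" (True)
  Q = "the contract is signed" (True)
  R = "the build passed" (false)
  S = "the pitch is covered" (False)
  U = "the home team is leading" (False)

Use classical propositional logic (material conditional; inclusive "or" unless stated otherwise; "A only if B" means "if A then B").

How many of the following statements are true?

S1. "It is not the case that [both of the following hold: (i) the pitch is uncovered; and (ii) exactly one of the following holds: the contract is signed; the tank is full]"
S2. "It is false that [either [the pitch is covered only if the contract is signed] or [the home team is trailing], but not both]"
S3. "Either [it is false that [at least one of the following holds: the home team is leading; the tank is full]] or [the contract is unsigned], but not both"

2

S1: This is ~(~S & (Q xor P)).

~S = ~F = T
Q xor P = T xor T = F
~S & (Q xor P) = T & F = F
~(~S & (Q xor P)) = ~F = T
Hence S1 is true.

S2: Parsed as ~((S -> Q) xor ~U)

S -> Q = F -> T = T
~U = ~F = T
(S -> Q) xor ~U = T xor T = F
~((S -> Q) xor ~U) = ~F = T
Thus S2 is true.

S3: Parsed as ~(U | P) xor ~Q

U | P = F | T = T
~(U | P) = ~T = F
~Q = ~T = F
~(U | P) xor ~Q = F xor F = F
So S3 is false.

2 of the 3 statements are true (S1, S2).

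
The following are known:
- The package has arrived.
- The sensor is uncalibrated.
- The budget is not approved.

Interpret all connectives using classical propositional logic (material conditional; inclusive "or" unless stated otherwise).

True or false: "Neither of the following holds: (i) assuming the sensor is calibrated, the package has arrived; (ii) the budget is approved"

False.

Let Q = "the sensor is calibrated" (F), P = "the package has arrived" (T), R = "the budget is approved" (F).
This is (Q → P) ↓ R.

Q → P = F → T = T
(Q → P) ↓ R = T ↓ F = F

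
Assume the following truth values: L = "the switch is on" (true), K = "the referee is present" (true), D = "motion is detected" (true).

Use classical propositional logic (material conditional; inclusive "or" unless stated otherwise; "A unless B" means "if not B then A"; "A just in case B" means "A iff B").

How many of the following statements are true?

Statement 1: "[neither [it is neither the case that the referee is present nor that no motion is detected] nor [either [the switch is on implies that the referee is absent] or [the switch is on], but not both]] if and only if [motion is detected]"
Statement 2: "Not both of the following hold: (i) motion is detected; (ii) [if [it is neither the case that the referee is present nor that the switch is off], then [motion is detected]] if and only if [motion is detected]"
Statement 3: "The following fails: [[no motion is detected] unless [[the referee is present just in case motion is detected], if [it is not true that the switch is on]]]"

Statement 1: Formalization: ((K ↓ ¬D) ↓ ((L → ¬K) ⊕ L)) ↔ D

¬D = ¬T = F
K ↓ ¬D = T ↓ F = F
¬K = ¬T = F
L → ¬K = T → F = F
(L → ¬K) ⊕ L = F ⊕ T = T
(K ↓ ¬D) ↓ ((L → ¬K) ⊕ L) = F ↓ T = F
((K ↓ ¬D) ↓ ((L → ¬K) ⊕ L)) ↔ D = F ↔ T = F
So Statement 1 is false.

Statement 2: This is D ↑ (((K ↓ ¬L) → D) ↔ D).

¬L = ¬T = F
K ↓ ¬L = T ↓ F = F
(K ↓ ¬L) → D = F → T = T
((K ↓ ¬L) → D) ↔ D = T ↔ T = T
D ↑ (((K ↓ ¬L) → D) ↔ D) = T ↑ T = F
Thus Statement 2 is false.

Statement 3: Parsed as ¬(¬D ∨ (¬L → (K ↔ D)))

¬D = ¬T = F
¬L = ¬T = F
K ↔ D = T ↔ T = T
¬L → (K ↔ D) = F → T = T
¬D ∨ (¬L → (K ↔ D)) = F ∨ T = T
¬(¬D ∨ (¬L → (K ↔ D))) = ¬T = F
So Statement 3 is false.

Count: 0.

0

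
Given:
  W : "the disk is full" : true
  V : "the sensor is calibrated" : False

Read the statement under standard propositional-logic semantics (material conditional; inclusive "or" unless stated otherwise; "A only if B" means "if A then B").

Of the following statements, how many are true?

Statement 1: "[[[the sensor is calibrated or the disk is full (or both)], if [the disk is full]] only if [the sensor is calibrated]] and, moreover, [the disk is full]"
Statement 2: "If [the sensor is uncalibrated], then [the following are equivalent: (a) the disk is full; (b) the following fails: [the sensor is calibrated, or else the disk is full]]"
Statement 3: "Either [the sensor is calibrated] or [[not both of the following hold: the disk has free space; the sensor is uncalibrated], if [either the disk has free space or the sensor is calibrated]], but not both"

1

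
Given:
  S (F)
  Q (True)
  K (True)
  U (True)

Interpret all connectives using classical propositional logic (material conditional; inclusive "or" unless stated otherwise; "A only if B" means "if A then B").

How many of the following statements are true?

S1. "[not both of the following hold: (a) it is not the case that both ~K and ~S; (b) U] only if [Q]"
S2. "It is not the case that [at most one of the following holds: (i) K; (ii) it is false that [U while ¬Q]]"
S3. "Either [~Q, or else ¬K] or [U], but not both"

S1: In symbols: ((¬K ↑ ¬S) ↑ U) → Q

¬K = ¬T = F
¬S = ¬F = T
¬K ↑ ¬S = F ↑ T = T
(¬K ↑ ¬S) ↑ U = T ↑ T = F
((¬K ↑ ¬S) ↑ U) → Q = F → T = T
So S1 is true.

S2: This is ¬(K ↑ ¬(U ∧ ¬Q)).

¬Q = ¬T = F
U ∧ ¬Q = T ∧ F = F
¬(U ∧ ¬Q) = ¬F = T
K ↑ ¬(U ∧ ¬Q) = T ↑ T = F
¬(K ↑ ¬(U ∧ ¬Q)) = ¬F = T
Hence S2 is true.

S3: This is (¬Q ∨ ¬K) ⊕ U.

¬Q = ¬T = F
¬K = ¬T = F
¬Q ∨ ¬K = F ∨ F = F
(¬Q ∨ ¬K) ⊕ U = F ⊕ T = T
Hence S3 is true.

3 of the 3 statements are true (S1, S2, S3).

3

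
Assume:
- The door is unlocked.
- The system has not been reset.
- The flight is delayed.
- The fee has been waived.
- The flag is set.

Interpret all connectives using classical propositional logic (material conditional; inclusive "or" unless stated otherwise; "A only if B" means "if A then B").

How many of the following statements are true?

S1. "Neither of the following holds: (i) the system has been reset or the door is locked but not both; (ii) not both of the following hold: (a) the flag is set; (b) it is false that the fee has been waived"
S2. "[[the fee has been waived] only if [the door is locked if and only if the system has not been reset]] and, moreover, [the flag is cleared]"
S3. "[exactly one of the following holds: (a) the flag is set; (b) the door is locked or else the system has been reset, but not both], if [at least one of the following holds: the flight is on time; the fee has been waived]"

Let R = "the system has been reset" (F), N = "the door is locked" (F), H = "the flag is set" (T), G = "the fee has been waived" (T), V = "the flight is delayed" (T).

S1: Parsed as (R ⊕ N) ↓ (H ↑ ¬G)

R ⊕ N = F ⊕ F = F
¬G = ¬T = F
H ↑ ¬G = T ↑ F = T
(R ⊕ N) ↓ (H ↑ ¬G) = F ↓ T = F
Hence S1 is false.

S2: This is (G → (N ↔ ¬R)) ∧ ¬H.

¬R = ¬F = T
N ↔ ¬R = F ↔ T = F
G → (N ↔ ¬R) = T → F = F
¬H = ¬T = F
(G → (N ↔ ¬R)) ∧ ¬H = F ∧ F = F
Thus S2 is false.

S3: Formalization: (¬V ∨ G) → (H ⊕ (N ⊕ R))

¬V = ¬T = F
¬V ∨ G = F ∨ T = T
N ⊕ R = F ⊕ F = F
H ⊕ (N ⊕ R) = T ⊕ F = T
(¬V ∨ G) → (H ⊕ (N ⊕ R)) = T → T = T
So S3 is true.

Count: 1.

1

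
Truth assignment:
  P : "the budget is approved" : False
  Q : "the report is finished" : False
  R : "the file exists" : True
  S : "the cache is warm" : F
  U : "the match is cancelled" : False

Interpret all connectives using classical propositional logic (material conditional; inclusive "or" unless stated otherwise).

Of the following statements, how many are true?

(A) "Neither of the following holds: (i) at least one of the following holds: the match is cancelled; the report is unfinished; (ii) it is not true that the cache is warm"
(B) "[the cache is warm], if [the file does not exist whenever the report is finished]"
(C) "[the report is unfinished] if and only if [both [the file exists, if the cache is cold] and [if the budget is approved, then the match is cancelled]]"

1

(A): Parsed as (U ∨ ¬Q) ↓ ¬S

¬Q = ¬F = T
U ∨ ¬Q = F ∨ T = T
¬S = ¬F = T
(U ∨ ¬Q) ↓ ¬S = T ↓ T = F
So (A) is false.

(B): This is (Q → ¬R) → S.

¬R = ¬T = F
Q → ¬R = F → F = T
(Q → ¬R) → S = T → F = F
Hence (B) is false.

(C): Parsed as ¬Q ↔ ((¬S → R) ∧ (P → U))

¬Q = ¬F = T
¬S = ¬F = T
¬S → R = T → T = T
P → U = F → F = T
(¬S → R) ∧ (P → U) = T ∧ T = T
¬Q ↔ ((¬S → R) ∧ (P → U)) = T ↔ T = T
So (C) is true.

Count: 1.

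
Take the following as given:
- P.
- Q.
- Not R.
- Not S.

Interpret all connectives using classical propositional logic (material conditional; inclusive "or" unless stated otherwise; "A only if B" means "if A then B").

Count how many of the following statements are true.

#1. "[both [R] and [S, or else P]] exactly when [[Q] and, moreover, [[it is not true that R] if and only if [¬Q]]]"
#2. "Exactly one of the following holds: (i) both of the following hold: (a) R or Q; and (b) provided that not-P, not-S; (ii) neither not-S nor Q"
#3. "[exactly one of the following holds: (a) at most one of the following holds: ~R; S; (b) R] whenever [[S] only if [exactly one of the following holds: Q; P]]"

3

#1: In symbols: (R ∧ (S ∨ P)) ↔ (Q ∧ (¬R ↔ ¬Q))

S ∨ P = F ∨ T = T
R ∧ (S ∨ P) = F ∧ T = F
¬R = ¬F = T
¬Q = ¬T = F
¬R ↔ ¬Q = T ↔ F = F
Q ∧ (¬R ↔ ¬Q) = T ∧ F = F
(R ∧ (S ∨ P)) ↔ (Q ∧ (¬R ↔ ¬Q)) = F ↔ F = T
So #1 is true.

#2: Formalization: ((R ∨ Q) ∧ (¬P → ¬S)) ⊕ (¬S ↓ Q)

R ∨ Q = F ∨ T = T
¬P = ¬T = F
¬S = ¬F = T
¬P → ¬S = F → T = T
(R ∨ Q) ∧ (¬P → ¬S) = T ∧ T = T
¬S = ¬F = T
¬S ↓ Q = T ↓ T = F
((R ∨ Q) ∧ (¬P → ¬S)) ⊕ (¬S ↓ Q) = T ⊕ F = T
Thus #2 is true.

#3: Formalization: (S → (Q ⊕ P)) → ((¬R ↑ S) ⊕ R)

Q ⊕ P = T ⊕ T = F
S → (Q ⊕ P) = F → F = T
¬R = ¬F = T
¬R ↑ S = T ↑ F = T
(¬R ↑ S) ⊕ R = T ⊕ F = T
(S → (Q ⊕ P)) → ((¬R ↑ S) ⊕ R) = T → T = T
Hence #3 is true.

3 of the 3 statements are true (#1, #2, #3).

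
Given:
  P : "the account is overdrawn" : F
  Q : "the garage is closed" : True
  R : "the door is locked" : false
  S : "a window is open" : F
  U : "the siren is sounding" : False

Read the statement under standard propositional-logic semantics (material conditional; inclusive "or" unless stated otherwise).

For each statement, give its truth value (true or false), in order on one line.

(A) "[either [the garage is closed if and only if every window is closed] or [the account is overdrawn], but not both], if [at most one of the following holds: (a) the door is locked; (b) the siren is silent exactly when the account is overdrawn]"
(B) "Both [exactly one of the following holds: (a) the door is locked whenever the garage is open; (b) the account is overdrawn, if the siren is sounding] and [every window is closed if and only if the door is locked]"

(A): In symbols: (R nand (~U <-> P)) -> ((Q <-> ~S) xor P)

~U = ~F = T
~U <-> P = T <-> F = F
R nand (~U <-> P) = F nand F = T
~S = ~F = T
Q <-> ~S = T <-> T = T
(Q <-> ~S) xor P = T xor F = T
(R nand (~U <-> P)) -> ((Q <-> ~S) xor P) = T -> T = T
Thus (A) is true.

(B): This is ((~Q -> R) xor (U -> P)) & (~S <-> R).

~Q = ~T = F
~Q -> R = F -> F = T
U -> P = F -> F = T
(~Q -> R) xor (U -> P) = T xor T = F
~S = ~F = T
~S <-> R = T <-> F = F
((~Q -> R) xor (U -> P)) & (~S <-> R) = F & F = F
Thus (B) is false.

(A) T; (B) F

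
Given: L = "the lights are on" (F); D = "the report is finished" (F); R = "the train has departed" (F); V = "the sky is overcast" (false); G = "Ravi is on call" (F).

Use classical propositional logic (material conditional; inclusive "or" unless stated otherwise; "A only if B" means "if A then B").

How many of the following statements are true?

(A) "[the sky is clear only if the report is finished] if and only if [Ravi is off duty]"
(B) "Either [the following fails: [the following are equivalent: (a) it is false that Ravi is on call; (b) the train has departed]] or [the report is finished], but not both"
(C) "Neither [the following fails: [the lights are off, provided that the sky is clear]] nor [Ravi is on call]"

(A): This is (¬V → D) ↔ ¬G.

¬V = ¬F = T
¬V → D = T → F = F
¬G = ¬F = T
(¬V → D) ↔ ¬G = F ↔ T = F
Thus (A) is false.

(B): In symbols: ¬(¬G ↔ R) ⊕ D

¬G = ¬F = T
¬G ↔ R = T ↔ F = F
¬(¬G ↔ R) = ¬F = T
¬(¬G ↔ R) ⊕ D = T ⊕ F = T
Hence (B) is true.

(C): Parsed as ¬(¬V → ¬L) ↓ G

¬V = ¬F = T
¬L = ¬F = T
¬V → ¬L = T → T = T
¬(¬V → ¬L) = ¬T = F
¬(¬V → ¬L) ↓ G = F ↓ F = T
Thus (C) is true.

Count: 2.

2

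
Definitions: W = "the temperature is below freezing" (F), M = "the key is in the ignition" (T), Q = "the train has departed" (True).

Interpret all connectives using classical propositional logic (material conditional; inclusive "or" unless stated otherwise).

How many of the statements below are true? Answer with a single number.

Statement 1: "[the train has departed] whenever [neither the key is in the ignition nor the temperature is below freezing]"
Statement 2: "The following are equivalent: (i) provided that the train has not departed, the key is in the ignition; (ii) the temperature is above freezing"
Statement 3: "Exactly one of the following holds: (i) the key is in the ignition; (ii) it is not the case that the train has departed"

3

Statement 1: This is (M ↓ W) → Q.

M ↓ W = T ↓ F = F
(M ↓ W) → Q = F → T = T
Thus Statement 1 is true.

Statement 2: In symbols: (¬Q → M) ↔ ¬W

¬Q = ¬T = F
¬Q → M = F → T = T
¬W = ¬F = T
(¬Q → M) ↔ ¬W = T ↔ T = T
So Statement 2 is true.

Statement 3: Parsed as M ⊕ ¬Q

¬Q = ¬T = F
M ⊕ ¬Q = T ⊕ F = T
So Statement 3 is true.

3 of the 3 statements are true.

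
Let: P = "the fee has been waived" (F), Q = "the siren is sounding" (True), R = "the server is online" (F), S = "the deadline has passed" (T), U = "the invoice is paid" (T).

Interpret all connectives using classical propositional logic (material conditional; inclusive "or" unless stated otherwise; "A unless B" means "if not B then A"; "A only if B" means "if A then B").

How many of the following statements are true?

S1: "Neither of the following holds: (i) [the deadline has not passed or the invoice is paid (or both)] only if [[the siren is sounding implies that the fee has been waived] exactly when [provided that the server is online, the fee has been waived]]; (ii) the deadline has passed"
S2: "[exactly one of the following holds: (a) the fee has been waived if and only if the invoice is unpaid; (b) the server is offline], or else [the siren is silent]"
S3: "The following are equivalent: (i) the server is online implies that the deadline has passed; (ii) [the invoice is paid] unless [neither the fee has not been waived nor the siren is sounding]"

S1: This is ((~S | U) -> ((Q -> P) <-> (R -> P))) nor S.

~S = ~T = F
~S | U = F | T = T
Q -> P = T -> F = F
R -> P = F -> F = T
(Q -> P) <-> (R -> P) = F <-> T = F
(~S | U) -> ((Q -> P) <-> (R -> P)) = T -> F = F
((~S | U) -> ((Q -> P) <-> (R -> P))) nor S = F nor T = F
So S1 is false.

S2: Parsed as ((P <-> ~U) xor ~R) | ~Q

~U = ~T = F
P <-> ~U = F <-> F = T
~R = ~F = T
(P <-> ~U) xor ~R = T xor T = F
~Q = ~T = F
((P <-> ~U) xor ~R) | ~Q = F | F = F
Hence S2 is false.

S3: In symbols: (R -> S) <-> (U | (~P nor Q))

R -> S = F -> T = T
~P = ~F = T
~P nor Q = T nor T = F
U | (~P nor Q) = T | F = T
(R -> S) <-> (U | (~P nor Q)) = T <-> T = T
Hence S3 is true.

Count: 1.

1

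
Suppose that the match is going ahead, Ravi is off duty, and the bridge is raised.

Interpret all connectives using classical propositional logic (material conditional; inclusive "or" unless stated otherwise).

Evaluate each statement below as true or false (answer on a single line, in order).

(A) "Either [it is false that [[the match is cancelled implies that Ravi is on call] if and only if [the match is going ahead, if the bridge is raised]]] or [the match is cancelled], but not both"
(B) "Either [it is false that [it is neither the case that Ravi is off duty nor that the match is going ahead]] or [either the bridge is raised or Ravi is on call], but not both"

(A) false, (B) false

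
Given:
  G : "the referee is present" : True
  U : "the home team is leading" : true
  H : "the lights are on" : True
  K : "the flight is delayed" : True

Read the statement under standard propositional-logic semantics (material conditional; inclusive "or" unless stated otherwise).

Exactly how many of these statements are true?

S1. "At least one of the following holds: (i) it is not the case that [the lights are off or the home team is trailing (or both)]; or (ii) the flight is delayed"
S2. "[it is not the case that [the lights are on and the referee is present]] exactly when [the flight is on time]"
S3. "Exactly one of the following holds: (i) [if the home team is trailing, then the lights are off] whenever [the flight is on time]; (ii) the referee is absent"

S1: In symbols: ~(~H | ~U) | K

~H = ~T = F
~U = ~T = F
~H | ~U = F | F = F
~(~H | ~U) = ~F = T
~(~H | ~U) | K = T | T = T
Thus S1 is true.

S2: This is ~(H & G) <-> ~K.

H & G = T & T = T
~(H & G) = ~T = F
~K = ~T = F
~(H & G) <-> ~K = F <-> F = T
Thus S2 is true.

S3: Formalization: (~K -> (~U -> ~H)) xor ~G

~K = ~T = F
~U = ~T = F
~H = ~T = F
~U -> ~H = F -> F = T
~K -> (~U -> ~H) = F -> T = T
~G = ~T = F
(~K -> (~U -> ~H)) xor ~G = T xor F = T
So S3 is true.

3 of the 3 statements are true.

3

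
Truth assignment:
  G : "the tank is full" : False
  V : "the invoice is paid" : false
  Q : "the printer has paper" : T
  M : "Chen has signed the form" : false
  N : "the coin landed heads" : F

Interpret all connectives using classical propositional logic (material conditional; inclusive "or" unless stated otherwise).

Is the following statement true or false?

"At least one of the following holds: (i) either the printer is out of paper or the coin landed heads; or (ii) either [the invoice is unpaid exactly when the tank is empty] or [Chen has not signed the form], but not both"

false

Values: Q=T, N=F, V=F, G=F, M=F.
Parsed as (¬Q ∨ N) ∨ ((¬V ↔ ¬G) ⊕ ¬M)

¬Q = ¬T = F
¬Q ∨ N = F ∨ F = F
¬V = ¬F = T
¬G = ¬F = T
¬V ↔ ¬G = T ↔ T = T
¬M = ¬F = T
(¬V ↔ ¬G) ⊕ ¬M = T ⊕ T = F
(¬Q ∨ N) ∨ ((¬V ↔ ¬G) ⊕ ¬M) = F ∨ F = F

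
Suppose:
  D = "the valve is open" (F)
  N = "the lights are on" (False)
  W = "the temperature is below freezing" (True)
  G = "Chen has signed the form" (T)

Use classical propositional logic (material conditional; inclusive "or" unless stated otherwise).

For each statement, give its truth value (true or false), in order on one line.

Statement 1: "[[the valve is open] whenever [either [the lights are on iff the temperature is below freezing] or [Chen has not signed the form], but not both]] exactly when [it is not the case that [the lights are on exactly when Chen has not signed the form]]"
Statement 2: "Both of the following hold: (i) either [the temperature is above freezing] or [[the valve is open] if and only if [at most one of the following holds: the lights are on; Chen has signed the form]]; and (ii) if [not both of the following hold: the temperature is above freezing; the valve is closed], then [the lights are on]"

Statement 1 F; Statement 2 F

Statement 1: Formalization: (((N <-> W) xor ~G) -> D) <-> ~(N <-> ~G)

N <-> W = F <-> T = F
~G = ~T = F
(N <-> W) xor ~G = F xor F = F
((N <-> W) xor ~G) -> D = F -> F = T
~G = ~T = F
N <-> ~G = F <-> F = T
~(N <-> ~G) = ~T = F
(((N <-> W) xor ~G) -> D) <-> ~(N <-> ~G) = T <-> F = F
Hence Statement 1 is false.

Statement 2: This is (~W | (D <-> (N nand G))) & ((~W nand ~D) -> N).

~W = ~T = F
N nand G = F nand T = T
D <-> (N nand G) = F <-> T = F
~W | (D <-> (N nand G)) = F | F = F
~W = ~T = F
~D = ~F = T
~W nand ~D = F nand T = T
(~W nand ~D) -> N = T -> F = F
(~W | (D <-> (N nand G))) & ((~W nand ~D) -> N) = F & F = F
Thus Statement 2 is false.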